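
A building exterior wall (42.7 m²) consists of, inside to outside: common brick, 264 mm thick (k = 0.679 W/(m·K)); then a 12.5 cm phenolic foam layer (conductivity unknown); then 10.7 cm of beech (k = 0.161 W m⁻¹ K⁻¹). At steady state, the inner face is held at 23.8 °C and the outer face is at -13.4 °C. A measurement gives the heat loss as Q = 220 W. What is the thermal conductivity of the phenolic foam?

ΣR = ΔT/Q = |23.8 − -13.4|/220 = 0.1691 K/W
Known resistances:
  R_common brick = L/(kA) = 0.264/(0.679·42.7) = 0.009106 K/W
  R_beech = L/(kA) = 0.107/(0.161·42.7) = 0.01556 K/W
R_phenolic foam = ΣR − ΣR_known = 0.1691 − 0.02467 = 0.1444 K/W
L/(kA) = 0.1444 ⇒ k = 0.125/(0.1444·42.7) = 0.0203 W/m·K

k = 0.0203 W/m·K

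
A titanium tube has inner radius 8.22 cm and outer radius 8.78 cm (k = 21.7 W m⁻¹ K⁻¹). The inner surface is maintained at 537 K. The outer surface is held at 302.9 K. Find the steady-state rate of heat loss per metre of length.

Q' = 4.84×10^5 W/m

Q' = 2πk·ΔT/ln(r₂/r₁) = 2π × 21.7 × 234.1 / ln(0.0878/0.0822) = 4.84×10^5 W/m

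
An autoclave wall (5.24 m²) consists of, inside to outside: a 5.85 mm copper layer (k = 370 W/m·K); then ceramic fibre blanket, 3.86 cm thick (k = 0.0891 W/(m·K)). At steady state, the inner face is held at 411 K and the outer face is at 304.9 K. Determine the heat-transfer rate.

Q = 1280 W

Resistance network (inner→outer):
  R_copper = L/(kA) = 0.00585/(370·5.24) = 3.017×10^-6 K/W
  R_ceramic fibre blanket = L/(kA) = 0.0386/(0.0891·5.24) = 0.08268 K/W
ΣR = 3.017×10^-6 + 0.08268 = 0.08268 K/W
Q = ΔT/ΣR = (411 K − 304.9 K)/0.08268 = 1280 W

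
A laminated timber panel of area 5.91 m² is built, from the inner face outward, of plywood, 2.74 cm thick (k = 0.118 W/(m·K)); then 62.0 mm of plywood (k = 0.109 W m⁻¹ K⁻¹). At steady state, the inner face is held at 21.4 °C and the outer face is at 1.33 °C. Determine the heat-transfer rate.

Q = 148 W

Treat each layer as a resistance in series:
  R_plywood = L/(kA) = 0.0274/(0.118·5.91) = 0.03929 K/W
  R_plywood = L/(kA) = 0.0620/(0.109·5.91) = 0.09624 K/W
ΣR = 0.03929 + 0.09624 = 0.1355 K/W
Q = ΔT/ΣR = (21.4 °C − 1.33 °C)/0.1355 = 148 W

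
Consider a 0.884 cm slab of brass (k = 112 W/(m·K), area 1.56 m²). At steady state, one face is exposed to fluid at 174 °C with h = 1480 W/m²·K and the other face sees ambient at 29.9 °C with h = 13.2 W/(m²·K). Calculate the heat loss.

Series thermal resistances, inner to outer:
  R_conv,in = 1/(hA) = 1/(1480·1.56) = 4.331×10^-4 K/W
  R_brass = L/(kA) = 0.00884/(112·1.56) = 5.060×10^-5 K/W
  R_conv,out = 1/(hA) = 1/(13.2·1.56) = 0.04856 K/W
ΣR = 4.331×10^-4 + 5.060×10^-5 + 0.04856 = 0.04904 K/W
Q = ΔT/ΣR = (174 °C − 29.9 °C)/0.04904 = 2940 W

Q = 2940 W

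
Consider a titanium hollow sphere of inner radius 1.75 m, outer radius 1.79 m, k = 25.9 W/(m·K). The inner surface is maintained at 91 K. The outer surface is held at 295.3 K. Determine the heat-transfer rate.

Q = 5210 kW

Q = 4πk·ΔT/(1/r₁ − 1/r₂) = 4π × 25.9 × 204.3 / (1/1.75 − 1/1.79) = 5.21×10^6 W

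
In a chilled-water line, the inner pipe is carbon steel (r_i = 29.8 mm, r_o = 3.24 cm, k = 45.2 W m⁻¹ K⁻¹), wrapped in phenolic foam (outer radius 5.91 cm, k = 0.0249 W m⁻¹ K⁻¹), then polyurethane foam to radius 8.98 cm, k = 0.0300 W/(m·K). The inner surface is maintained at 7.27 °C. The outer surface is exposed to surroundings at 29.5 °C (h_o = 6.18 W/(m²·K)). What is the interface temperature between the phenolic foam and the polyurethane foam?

Treat each layer as a resistance in series:
  R'_carbon steel = ln(0.0324/0.0298)/(2πk) = 0.08365/(2π·45.2) = 2.945×10^-4 m·K/W
  R'_phenolic foam = ln(0.0591/0.0324)/(2πk) = 0.6011/(2π·0.0249) = 3.842 m·K/W
  R'_polyurethane foam = ln(0.0898/0.0591)/(2πk) = 0.4184/(2π·0.0300) = 2.219 m·K/W
  R'_conv,out = 1/(2πr h) = 1/(2π·0.0898·6.18) = 0.2868 m·K/W
ΣR = 2.945×10^-4 + 3.842 + 2.219 + 0.2868 = 6.348 m·K/W
Q' = ΔT/ΣR = (7.27 °C − 29.5 °C)/6.348 = -3.502 W/m
From the inner boundary to the phenolic foam/polyurethane foam interface, ΣR_partial = 3.842 m·K/W.
T_interface = T_in − Q'·ΣR_partial = 7.27 °C − (-3.502)(3.842) = 20.7 °C

T = 20.7 °C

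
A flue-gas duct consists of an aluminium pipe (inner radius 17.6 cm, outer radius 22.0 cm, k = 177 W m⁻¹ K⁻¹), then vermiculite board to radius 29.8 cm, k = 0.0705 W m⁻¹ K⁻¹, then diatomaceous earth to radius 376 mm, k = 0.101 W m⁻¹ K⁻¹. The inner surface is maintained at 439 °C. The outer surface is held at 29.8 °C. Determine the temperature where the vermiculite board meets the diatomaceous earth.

T = 172 °C

Treat each layer as a resistance in series:
  R'_aluminium = ln(0.220/0.176)/(2πk) = 0.2231/(2π·177) = 2.006×10^-4 m·K/W
  R'_vermiculite board = ln(0.298/0.220)/(2πk) = 0.3035/(2π·0.0705) = 0.6851 m·K/W
  R'_diatomaceous earth = ln(0.376/0.298)/(2πk) = 0.2325/(2π·0.101) = 0.3664 m·K/W
ΣR = 2.006×10^-4 + 0.6851 + 0.3664 = 1.052 m·K/W
Q' = ΔT/ΣR = (439 °C − 29.8 °C)/1.052 = 389.0 W/m
From the inner boundary to the vermiculite board/diatomaceous earth interface, ΣR_partial = 0.6853 m·K/W.
T_interface = T_in − Q'·ΣR_partial = 439 °C − (389.0)(0.6853) = 172 °C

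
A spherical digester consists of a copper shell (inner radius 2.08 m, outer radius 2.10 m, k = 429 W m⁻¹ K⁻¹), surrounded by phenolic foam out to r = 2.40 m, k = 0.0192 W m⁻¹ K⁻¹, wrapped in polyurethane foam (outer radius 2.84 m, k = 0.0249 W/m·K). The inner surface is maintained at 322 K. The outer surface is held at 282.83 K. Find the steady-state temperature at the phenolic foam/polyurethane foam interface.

Treat each layer as a resistance in series:
  R_copper = (1/2.08 − 1/2.10)/(4πk) = 0.004579/(4π·429) = 8.493×10^-7 K/W
  R_phenolic foam = (1/2.10 − 1/2.40)/(4πk) = 0.05952/(4π·0.0192) = 0.2467 K/W
  R_polyurethane foam = (1/2.40 − 1/2.84)/(4πk) = 0.06455/(4π·0.0249) = 0.2063 K/W
ΣR = 8.493×10^-7 + 0.2467 + 0.2063 = 0.4530 K/W
Q = ΔT/ΣR = (322 K − 282.83 K)/0.4530 = 86.47 W
From the inner boundary to the phenolic foam/polyurethane foam interface, ΣR_partial = 0.2467 K/W.
T_interface = T_in − Q·ΣR_partial = 322 K − (86.47)(0.2467) = 300.7 K

T = 300.7 K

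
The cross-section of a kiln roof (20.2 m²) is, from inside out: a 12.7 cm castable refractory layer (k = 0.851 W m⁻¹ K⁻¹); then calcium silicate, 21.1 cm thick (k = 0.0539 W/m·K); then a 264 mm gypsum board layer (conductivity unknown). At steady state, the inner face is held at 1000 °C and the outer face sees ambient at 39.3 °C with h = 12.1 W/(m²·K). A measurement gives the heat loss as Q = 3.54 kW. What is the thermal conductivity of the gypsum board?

k = 0.198 W/m·K

ΣR = ΔT/Q = |1000 − 39.3|/3540 = 0.2714 K/W
Known resistances:
  R_castable refractory = L/(kA) = 0.127/(0.851·20.2) = 0.007388 K/W
  R_calcium silicate = L/(kA) = 0.211/(0.0539·20.2) = 0.1938 K/W
  R_conv,out = 1/(hA) = 1/(12.1·20.2) = 0.004091 K/W
R_gypsum board = ΣR − ΣR_known = 0.2714 − 0.2053 = 0.06610 K/W
L/(kA) = 0.06610 ⇒ k = 0.264/(0.06610·20.2) = 0.198 W/m·K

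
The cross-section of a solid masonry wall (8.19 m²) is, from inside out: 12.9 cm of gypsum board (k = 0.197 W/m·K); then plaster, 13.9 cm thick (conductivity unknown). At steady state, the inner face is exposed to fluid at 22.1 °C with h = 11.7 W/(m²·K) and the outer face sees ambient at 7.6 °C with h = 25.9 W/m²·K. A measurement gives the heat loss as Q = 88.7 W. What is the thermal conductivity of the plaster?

k = 0.248 W/m·K

ΣR = ΔT/Q = |22.1 − 7.6|/88.7 = 0.1635 K/W
Known resistances:
  R_conv,in = 1/(hA) = 1/(11.7·8.19) = 0.01044 K/W
  R_gypsum board = L/(kA) = 0.129/(0.197·8.19) = 0.07995 K/W
  R_conv,out = 1/(hA) = 1/(25.9·8.19) = 0.004714 K/W
R_plaster = ΣR − ΣR_known = 0.1635 − 0.09510 = 0.06840 K/W
L/(kA) = 0.06840 ⇒ k = 0.139/(0.06840·8.19) = 0.248 W/m·K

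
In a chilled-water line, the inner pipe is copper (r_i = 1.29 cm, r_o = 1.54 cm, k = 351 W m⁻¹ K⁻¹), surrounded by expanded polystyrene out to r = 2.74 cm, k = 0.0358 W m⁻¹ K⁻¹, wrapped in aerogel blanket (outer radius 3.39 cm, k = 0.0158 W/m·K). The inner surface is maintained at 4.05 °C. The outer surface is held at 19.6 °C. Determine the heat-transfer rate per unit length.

Treat each layer as a resistance in series:
  R'_copper = ln(0.0154/0.0129)/(2πk) = 0.1771/(2π·351) = 8.032×10^-5 m·K/W
  R'_expanded polystyrene = ln(0.0274/0.0154)/(2πk) = 0.5762/(2π·0.0358) = 2.561 m·K/W
  R'_aerogel blanket = ln(0.0339/0.0274)/(2πk) = 0.2129/(2π·0.0158) = 2.144 m·K/W
ΣR = 8.032×10^-5 + 2.561 + 2.144 = 4.705 m·K/W
Q' = ΔT/ΣR = (4.05 °C − 19.6 °C)/4.705 = -3.30 W/m
(Negative Q' ⇒ heat flows inward; heat gain = 3.30 W/m.)

Q' = 3.30 W/m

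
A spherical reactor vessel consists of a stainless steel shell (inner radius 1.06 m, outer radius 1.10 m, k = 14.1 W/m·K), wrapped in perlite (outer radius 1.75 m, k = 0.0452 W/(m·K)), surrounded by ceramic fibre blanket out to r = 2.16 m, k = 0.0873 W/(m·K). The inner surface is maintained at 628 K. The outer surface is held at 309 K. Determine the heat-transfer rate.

Series thermal resistances, inner to outer:
  R_stainless steel = (1/1.06 − 1/1.10)/(4πk) = 0.03431/(4π·14.1) = 1.936×10^-4 K/W
  R_perlite = (1/1.10 − 1/1.75)/(4πk) = 0.3377/(4π·0.0452) = 0.5945 K/W
  R_ceramic fibre blanket = (1/1.75 − 1/2.16)/(4πk) = 0.1085/(4π·0.0873) = 0.09887 K/W
ΣR = 1.936×10^-4 + 0.5945 + 0.09887 = 0.6936 K/W
Q = ΔT/ΣR = (628 K − 309 K)/0.6936 = 460 W

Q = 460 W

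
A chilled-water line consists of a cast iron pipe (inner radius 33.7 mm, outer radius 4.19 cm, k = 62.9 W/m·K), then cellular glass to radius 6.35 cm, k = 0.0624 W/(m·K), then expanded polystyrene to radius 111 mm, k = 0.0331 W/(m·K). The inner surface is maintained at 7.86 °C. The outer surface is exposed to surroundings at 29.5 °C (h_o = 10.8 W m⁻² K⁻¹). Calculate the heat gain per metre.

Treat each layer as a resistance in series:
  R'_cast iron = ln(0.0419/0.0337)/(2πk) = 0.2178/(2π·62.9) = 5.511×10^-4 m·K/W
  R'_cellular glass = ln(0.0635/0.0419)/(2πk) = 0.4158/(2π·0.0624) = 1.060 m·K/W
  R'_expanded polystyrene = ln(0.111/0.0635)/(2πk) = 0.5585/(2π·0.0331) = 2.685 m·K/W
  R'_conv,out = 1/(2πr h) = 1/(2π·0.111·10.8) = 0.1328 m·K/W
ΣR = 5.511×10^-4 + 1.060 + 2.685 + 0.1328 = 3.878 m·K/W
Q' = ΔT/ΣR = (7.86 °C − 29.5 °C)/3.878 = -5.58 W/m
(Negative Q' ⇒ heat flows inward; heat gain = 5.58 W/m.)

Q' = 5.58 W/m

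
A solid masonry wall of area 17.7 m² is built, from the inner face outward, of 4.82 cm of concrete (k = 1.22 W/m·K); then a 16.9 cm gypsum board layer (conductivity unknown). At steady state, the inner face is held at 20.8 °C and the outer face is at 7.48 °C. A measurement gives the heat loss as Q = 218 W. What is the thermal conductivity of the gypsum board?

k = 0.162 W/m·K

ΣR = ΔT/Q = |20.8 − 7.48|/218 = 0.06110 K/W
Known resistances:
  R_concrete = L/(kA) = 0.0482/(1.22·17.7) = 0.002232 K/W
R_gypsum board = ΣR − ΣR_known = 0.06110 − 0.002232 = 0.05887 K/W
L/(kA) = 0.05887 ⇒ k = 0.169/(0.05887·17.7) = 0.162 W/m·K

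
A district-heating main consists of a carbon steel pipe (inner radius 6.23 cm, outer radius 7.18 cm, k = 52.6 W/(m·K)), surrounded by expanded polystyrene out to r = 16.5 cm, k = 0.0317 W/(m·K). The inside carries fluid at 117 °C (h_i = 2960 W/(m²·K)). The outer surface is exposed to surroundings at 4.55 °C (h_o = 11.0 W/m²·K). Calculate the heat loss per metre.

Series thermal resistances, inner to outer:
  R'_conv,in = 1/(2πr h) = 1/(2π·0.0623·2960) = 8.631×10^-4 m·K/W
  R'_carbon steel = ln(0.0718/0.0623)/(2πk) = 0.1419/(2π·52.6) = 4.294×10^-4 m·K/W
  R'_expanded polystyrene = ln(0.165/0.0718)/(2πk) = 0.8321/(2π·0.0317) = 4.177 m·K/W
  R'_conv,out = 1/(2πr h) = 1/(2π·0.165·11.0) = 0.08769 m·K/W
ΣR = 8.631×10^-4 + 4.294×10^-4 + 4.177 + 0.08769 = 4.266 m·K/W
Q' = ΔT/ΣR = (117 °C − 4.55 °C)/4.266 = 26.4 W/m

Q' = 26.4 W/m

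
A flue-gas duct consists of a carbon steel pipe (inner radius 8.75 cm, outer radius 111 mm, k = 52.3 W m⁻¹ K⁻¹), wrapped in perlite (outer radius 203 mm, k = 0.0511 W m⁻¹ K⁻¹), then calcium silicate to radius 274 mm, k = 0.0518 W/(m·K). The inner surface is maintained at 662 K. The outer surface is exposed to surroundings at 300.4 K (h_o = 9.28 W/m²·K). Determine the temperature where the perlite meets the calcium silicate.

T = 425 K

Resistance network (inner→outer):
  R'_carbon steel = ln(0.111/0.0875)/(2πk) = 0.2379/(2π·52.3) = 7.239×10^-4 m·K/W
  R'_perlite = ln(0.203/0.111)/(2πk) = 0.6037/(2π·0.0511) = 1.880 m·K/W
  R'_calcium silicate = ln(0.274/0.203)/(2πk) = 0.2999/(2π·0.0518) = 0.9215 m·K/W
  R'_conv,out = 1/(2πr h) = 1/(2π·0.274·9.28) = 0.06259 m·K/W
ΣR = 7.239×10^-4 + 1.880 + 0.9215 + 0.06259 = 2.865 m·K/W
Q' = ΔT/ΣR = (662 K − 300.4 K)/2.865 = 126.2 W/m
From the inner boundary to the perlite/calcium silicate interface, ΣR_partial = 1.881 m·K/W.
T_interface = T_in − Q'·ΣR_partial = 662 K − (126.2)(1.881) = 425 K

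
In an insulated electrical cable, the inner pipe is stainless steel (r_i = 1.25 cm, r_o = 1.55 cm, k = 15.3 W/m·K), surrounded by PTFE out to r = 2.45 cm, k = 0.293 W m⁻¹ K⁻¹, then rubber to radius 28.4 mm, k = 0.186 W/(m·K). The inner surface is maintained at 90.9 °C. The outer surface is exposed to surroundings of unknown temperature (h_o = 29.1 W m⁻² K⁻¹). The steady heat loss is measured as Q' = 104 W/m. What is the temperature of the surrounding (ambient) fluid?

T_out = 31.6 °C

Sum the resistances:
  R'_stainless steel = ln(0.0155/0.0125)/(2πk) = 0.2151/(2π·15.3) = 0.002238 m·K/W
  R'_PTFE = ln(0.0245/0.0155)/(2πk) = 0.4578/(2π·0.293) = 0.2487 m·K/W
  R'_rubber = ln(0.0284/0.0245)/(2πk) = 0.1477/(2π·0.186) = 0.1264 m·K/W
  R'_conv,out = 1/(2πr h) = 1/(2π·0.0284·29.1) = 0.1926 m·K/W
ΣR = 0.5699 m·K/W
ΔT = Q'·ΣR = 104 × 0.5699 = 59.27 K
Heat flows outward, so T_out = T_in − ΔT = 90.9 − 59.27 = 31.6 °C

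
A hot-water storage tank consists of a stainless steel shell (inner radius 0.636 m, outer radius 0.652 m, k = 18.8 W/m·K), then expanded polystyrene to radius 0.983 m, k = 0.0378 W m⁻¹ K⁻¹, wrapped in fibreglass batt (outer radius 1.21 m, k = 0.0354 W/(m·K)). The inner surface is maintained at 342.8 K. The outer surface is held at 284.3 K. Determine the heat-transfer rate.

Series thermal resistances, inner to outer:
  R_stainless steel = (1/0.636 − 1/0.652)/(4πk) = 0.03858/(4π·18.8) = 1.633×10^-4 K/W
  R_expanded polystyrene = (1/0.652 − 1/0.983)/(4πk) = 0.5164/(4π·0.0378) = 1.087 K/W
  R_fibreglass batt = (1/0.983 − 1/1.21)/(4πk) = 0.1908/(4π·0.0354) = 0.4290 K/W
ΣR = 1.633×10^-4 + 1.087 + 0.4290 = 1.516 K/W
Q = ΔT/ΣR = (342.8 K − 284.3 K)/1.516 = 38.6 W

Q = 38.6 W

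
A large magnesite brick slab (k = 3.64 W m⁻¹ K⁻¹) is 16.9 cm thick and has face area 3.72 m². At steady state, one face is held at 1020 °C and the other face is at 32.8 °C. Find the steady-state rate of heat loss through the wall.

Q = kA·ΔT/L = 3.64 × 3.72 × |1020 °C − 32.8 °C| / 0.169 = 79100 W

Q = 79100 W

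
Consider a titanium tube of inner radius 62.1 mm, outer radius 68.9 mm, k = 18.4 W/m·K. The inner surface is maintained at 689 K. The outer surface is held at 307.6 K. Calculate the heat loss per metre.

Q' = 2πk·ΔT/ln(r₂/r₁) = 2π × 18.4 × 381.4 / ln(0.0689/0.0621) = 4.24×10^5 W/m

Q' = 424 kW/m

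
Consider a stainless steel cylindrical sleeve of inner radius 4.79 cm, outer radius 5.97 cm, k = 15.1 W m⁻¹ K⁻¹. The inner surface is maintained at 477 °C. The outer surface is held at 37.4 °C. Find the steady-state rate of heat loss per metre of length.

Q' = 1.89×10^5 W/m

Q' = 2πk·ΔT/ln(r₂/r₁) = 2π × 15.1 × 439.6 / ln(0.0597/0.0479) = 1.89×10^5 W/m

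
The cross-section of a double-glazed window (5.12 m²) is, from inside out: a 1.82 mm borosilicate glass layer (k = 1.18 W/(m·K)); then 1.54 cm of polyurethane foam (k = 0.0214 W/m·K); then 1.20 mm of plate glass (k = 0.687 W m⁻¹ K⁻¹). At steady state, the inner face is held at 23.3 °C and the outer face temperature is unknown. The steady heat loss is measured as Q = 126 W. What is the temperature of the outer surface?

Series resistances:
  R_borosilicate glass = L/(kA) = 0.00182/(1.18·5.12) = 3.012×10^-4 K/W
  R_polyurethane foam = L/(kA) = 0.0154/(0.0214·5.12) = 0.1406 K/W
  R_plate glass = L/(kA) = 0.00120/(0.687·5.12) = 3.412×10^-4 K/W
ΣR = 0.1412 K/W
ΔT = Q·ΣR = 126 × 0.1412 = 17.79 K
Heat flows outward, so T_out = T_in − ΔT = 23.3 − 17.79 = 5.51 °C

T_out = 5.51 °C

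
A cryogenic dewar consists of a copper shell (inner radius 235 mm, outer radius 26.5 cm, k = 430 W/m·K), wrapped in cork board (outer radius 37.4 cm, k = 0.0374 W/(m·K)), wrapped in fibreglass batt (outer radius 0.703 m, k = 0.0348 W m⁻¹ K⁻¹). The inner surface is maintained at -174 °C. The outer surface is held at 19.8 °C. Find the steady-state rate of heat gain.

Q = 37.3 W

Resistance network (inner→outer):
  R_copper = (1/0.235 − 1/0.265)/(4πk) = 0.4817/(4π·430) = 8.915×10^-5 K/W
  R_cork board = (1/0.265 − 1/0.374)/(4πk) = 1.100/(4π·0.0374) = 2.340 K/W
  R_fibreglass batt = (1/0.374 − 1/0.703)/(4πk) = 1.251/(4π·0.0348) = 2.861 K/W
ΣR = 8.915×10^-5 + 2.340 + 2.861 = 5.201 K/W
Q = ΔT/ΣR = (-174 °C − 19.8 °C)/5.201 = -37.3 W
(Negative Q ⇒ heat flows inward; heat gain = 37.3 W.)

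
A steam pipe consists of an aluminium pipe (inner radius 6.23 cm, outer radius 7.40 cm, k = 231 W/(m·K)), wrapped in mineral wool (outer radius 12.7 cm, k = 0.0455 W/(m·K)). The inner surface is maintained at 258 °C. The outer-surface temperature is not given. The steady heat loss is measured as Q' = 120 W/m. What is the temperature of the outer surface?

T_out = 31.3 °C

Series resistances:
  R'_aluminium = ln(0.0740/0.0623)/(2πk) = 0.1721/(2π·231) = 1.186×10^-4 m·K/W
  R'_mineral wool = ln(0.127/0.0740)/(2πk) = 0.5401/(2π·0.0455) = 1.889 m·K/W
ΣR = 1.889 m·K/W
ΔT = Q'·ΣR = 120 × 1.889 = 226.7 K
Heat flows outward, so T_out = T_in − ΔT = 258 − 226.7 = 31.3 °C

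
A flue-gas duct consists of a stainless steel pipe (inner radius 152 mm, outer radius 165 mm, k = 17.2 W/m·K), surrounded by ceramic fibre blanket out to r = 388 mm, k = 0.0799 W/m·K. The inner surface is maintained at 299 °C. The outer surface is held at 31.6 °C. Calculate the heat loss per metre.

Treat each layer as a resistance in series:
  R'_stainless steel = ln(0.165/0.152)/(2πk) = 0.08206/(2π·17.2) = 7.594×10^-4 m·K/W
  R'_ceramic fibre blanket = ln(0.388/0.165)/(2πk) = 0.8551/(2π·0.0799) = 1.703 m·K/W
ΣR = 7.594×10^-4 + 1.703 = 1.704 m·K/W
Q' = ΔT/ΣR = (299 °C − 31.6 °C)/1.704 = 157 W/m

Q' = 157 W/m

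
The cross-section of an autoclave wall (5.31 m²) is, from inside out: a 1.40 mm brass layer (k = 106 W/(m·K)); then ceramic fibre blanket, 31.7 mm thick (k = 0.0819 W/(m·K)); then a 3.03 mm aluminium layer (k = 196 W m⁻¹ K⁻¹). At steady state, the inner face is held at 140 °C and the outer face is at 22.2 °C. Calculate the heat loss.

Q = 1620 W

Series thermal resistances, inner to outer:
  R_brass = L/(kA) = 0.00140/(106·5.31) = 2.487×10^-6 K/W
  R_ceramic fibre blanket = L/(kA) = 0.0317/(0.0819·5.31) = 0.07289 K/W
  R_aluminium = L/(kA) = 0.00303/(196·5.31) = 2.911×10^-6 K/W
ΣR = 2.487×10^-6 + 0.07289 + 2.911×10^-6 = 0.07290 K/W
Q = ΔT/ΣR = (140 °C − 22.2 °C)/0.07290 = 1620 W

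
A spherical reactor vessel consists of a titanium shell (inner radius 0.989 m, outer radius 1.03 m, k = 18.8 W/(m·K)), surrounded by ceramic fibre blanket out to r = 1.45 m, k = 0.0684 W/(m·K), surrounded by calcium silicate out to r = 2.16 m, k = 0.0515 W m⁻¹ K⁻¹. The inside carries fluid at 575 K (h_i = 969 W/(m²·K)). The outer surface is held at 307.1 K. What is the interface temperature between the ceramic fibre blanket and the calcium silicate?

Series thermal resistances, inner to outer:
  R_conv,in = 1/(4πr²h) = 1/(4π·0.989²·969) = 8.396×10^-5 K/W
  R_titanium = (1/0.989 − 1/1.03)/(4πk) = 0.04025/(4π·18.8) = 1.704×10^-4 K/W
  R_ceramic fibre blanket = (1/1.03 − 1/1.45)/(4πk) = 0.2812/(4π·0.0684) = 0.3272 K/W
  R_calcium silicate = (1/1.45 − 1/2.16)/(4πk) = 0.2267/(4π·0.0515) = 0.3503 K/W
ΣR = 8.396×10^-5 + 1.704×10^-4 + 0.3272 + 0.3503 = 0.6778 K/W
Q = ΔT/ΣR = (575 K − 307.1 K)/0.6778 = 395.2 W
From the inner boundary to the ceramic fibre blanket/calcium silicate interface, ΣR_partial = 0.3275 K/W.
T_interface = T_in − Q·ΣR_partial = 575 K − (395.2)(0.3275) = 446 K

T = 446 K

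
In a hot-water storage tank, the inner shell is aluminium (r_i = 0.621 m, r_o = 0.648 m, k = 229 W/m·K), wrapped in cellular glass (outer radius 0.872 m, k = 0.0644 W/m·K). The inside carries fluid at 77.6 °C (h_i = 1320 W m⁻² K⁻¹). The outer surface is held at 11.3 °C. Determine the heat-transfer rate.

Series thermal resistances, inner to outer:
  R_conv,in = 1/(4πr²h) = 1/(4π·0.621²·1320) = 1.563×10^-4 K/W
  R_aluminium = (1/0.621 − 1/0.648)/(4πk) = 0.06710/(4π·229) = 2.332×10^-5 K/W
  R_cellular glass = (1/0.648 − 1/0.872)/(4πk) = 0.3964/(4π·0.0644) = 0.4898 K/W
ΣR = 1.563×10^-4 + 2.332×10^-5 + 0.4898 = 0.4900 K/W
Q = ΔT/ΣR = (77.6 °C − 11.3 °C)/0.4900 = 135 W

Q = 135 W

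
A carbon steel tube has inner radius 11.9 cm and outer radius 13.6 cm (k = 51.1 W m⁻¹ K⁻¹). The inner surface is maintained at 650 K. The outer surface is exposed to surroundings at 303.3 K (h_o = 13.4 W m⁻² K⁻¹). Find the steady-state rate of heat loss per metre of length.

Series thermal resistances, inner to outer:
  R'_carbon steel = ln(0.136/0.119)/(2πk) = 0.1335/(2π·51.1) = 4.159×10^-4 m·K/W
  R'_conv,out = 1/(2πr h) = 1/(2π·0.136·13.4) = 0.08733 m·K/W
ΣR = 4.159×10^-4 + 0.08733 = 0.08775 m·K/W
Q' = ΔT/ΣR = (650 K − 303.3 K)/0.08775 = 3950 W/m

Q' = 3950 W/m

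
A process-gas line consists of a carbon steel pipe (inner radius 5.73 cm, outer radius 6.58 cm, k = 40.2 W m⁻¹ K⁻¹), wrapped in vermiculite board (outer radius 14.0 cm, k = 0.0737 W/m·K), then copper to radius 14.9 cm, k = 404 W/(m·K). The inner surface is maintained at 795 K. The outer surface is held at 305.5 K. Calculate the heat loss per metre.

Q' = 300 W/m

Series thermal resistances, inner to outer:
  R'_carbon steel = ln(0.0658/0.0573)/(2πk) = 0.1383/(2π·40.2) = 5.476×10^-4 m·K/W
  R'_vermiculite board = ln(0.140/0.0658)/(2πk) = 0.7550/(2π·0.0737) = 1.630 m·K/W
  R'_copper = ln(0.149/0.140)/(2πk) = 0.06230/(2π·404) = 2.454×10^-5 m·K/W
ΣR = 5.476×10^-4 + 1.630 + 2.454×10^-5 = 1.631 m·K/W
Q' = ΔT/ΣR = (795 K − 305.5 K)/1.631 = 300 W/m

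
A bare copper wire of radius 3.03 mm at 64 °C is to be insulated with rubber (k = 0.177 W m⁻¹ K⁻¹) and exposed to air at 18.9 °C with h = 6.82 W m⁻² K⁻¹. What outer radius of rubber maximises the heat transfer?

For a cylinder, r_cr = k_ins/h = 0.177/6.82 = 0.0260 m = 2.60 cm

r_cr = 2.60 cm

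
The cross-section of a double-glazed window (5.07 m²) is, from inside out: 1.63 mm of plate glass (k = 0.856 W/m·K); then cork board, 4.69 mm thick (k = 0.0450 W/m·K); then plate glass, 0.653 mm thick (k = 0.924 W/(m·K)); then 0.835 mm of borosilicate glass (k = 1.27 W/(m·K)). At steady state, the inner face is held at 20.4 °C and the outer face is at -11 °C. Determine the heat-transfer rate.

Q = 1480 W

Resistance network (inner→outer):
  R_plate glass = L/(kA) = 0.00163/(0.856·5.07) = 3.756×10^-4 K/W
  R_cork board = L/(kA) = 0.00469/(0.0450·5.07) = 0.02056 K/W
  R_plate glass = L/(kA) = 6.53×10^-4/(0.924·5.07) = 1.394×10^-4 K/W
  R_borosilicate glass = L/(kA) = 8.35×10^-4/(1.27·5.07) = 1.297×10^-4 K/W
ΣR = 3.756×10^-4 + 0.02056 + 1.394×10^-4 + 1.297×10^-4 = 0.02120 K/W
Q = ΔT/ΣR = (20.4 °C − -11 °C)/0.02120 = 1480 W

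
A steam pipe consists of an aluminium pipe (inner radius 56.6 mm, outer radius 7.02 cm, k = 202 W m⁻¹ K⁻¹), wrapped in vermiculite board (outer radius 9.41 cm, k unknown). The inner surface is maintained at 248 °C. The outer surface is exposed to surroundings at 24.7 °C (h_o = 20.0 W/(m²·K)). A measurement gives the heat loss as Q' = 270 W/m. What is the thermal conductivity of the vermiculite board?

ΣR = ΔT/Q' = |248 − 24.7|/270 = 0.8270 m·K/W
Known resistances:
  R'_aluminium = ln(0.0702/0.0566)/(2πk) = 0.2153/(2π·202) = 1.697×10^-4 m·K/W
  R'_conv,out = 1/(2πr h) = 1/(2π·0.0941·20.0) = 0.08457 m·K/W
R_vermiculite board = ΣR − ΣR_known = 0.8270 − 0.08474 = 0.7423 m·K/W
ln(r₂/r₁)/(2πk) = 0.7423 ⇒ k = 0.2930/(2π·0.7423) = 0.0628 W/m·K

k = 0.0628 W/m·K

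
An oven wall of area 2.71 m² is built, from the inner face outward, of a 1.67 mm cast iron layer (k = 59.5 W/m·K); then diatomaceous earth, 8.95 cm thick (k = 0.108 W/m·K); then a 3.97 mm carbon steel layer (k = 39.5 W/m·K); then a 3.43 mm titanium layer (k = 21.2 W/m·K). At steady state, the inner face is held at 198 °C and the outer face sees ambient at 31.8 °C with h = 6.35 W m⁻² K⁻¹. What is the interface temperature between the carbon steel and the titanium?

Treat each layer as a resistance in series:
  R_cast iron = L/(kA) = 0.00167/(59.5·2.71) = 1.036×10^-5 K/W
  R_diatomaceous earth = L/(kA) = 0.0895/(0.108·2.71) = 0.3058 K/W
  R_carbon steel = L/(kA) = 0.00397/(39.5·2.71) = 3.709×10^-5 K/W
  R_titanium = L/(kA) = 0.00343/(21.2·2.71) = 5.970×10^-5 K/W
  R_conv,out = 1/(hA) = 1/(6.35·2.71) = 0.05811 K/W
ΣR = 1.036×10^-5 + 0.3058 + 3.709×10^-5 + 5.970×10^-5 + 0.05811 = 0.3640 K/W
Q = ΔT/ΣR = (198 °C − 31.8 °C)/0.3640 = 456.6 W
From the inner boundary to the carbon steel/titanium interface, ΣR_partial = 0.3058 K/W.
T_interface = T_in − Q·ΣR_partial = 198 °C − (456.6)(0.3058) = 58.4 °C

T = 58.4 °C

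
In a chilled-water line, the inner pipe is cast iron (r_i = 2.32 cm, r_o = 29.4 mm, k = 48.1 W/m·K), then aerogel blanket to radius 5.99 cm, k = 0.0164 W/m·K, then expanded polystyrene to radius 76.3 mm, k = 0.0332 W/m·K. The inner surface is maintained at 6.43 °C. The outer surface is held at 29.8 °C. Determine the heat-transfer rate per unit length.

Series thermal resistances, inner to outer:
  R'_cast iron = ln(0.0294/0.0232)/(2πk) = 0.2368/(2π·48.1) = 7.837×10^-4 m·K/W
  R'_aerogel blanket = ln(0.0599/0.0294)/(2πk) = 0.7117/(2π·0.0164) = 6.907 m·K/W
  R'_expanded polystyrene = ln(0.0763/0.0599)/(2πk) = 0.2420/(2π·0.0332) = 1.160 m·K/W
ΣR = 7.837×10^-4 + 6.907 + 1.160 = 8.068 m·K/W
Q' = ΔT/ΣR = (6.43 °C − 29.8 °C)/8.068 = -2.90 W/m
(Negative Q' ⇒ heat flows inward; heat gain = 2.90 W/m.)

Q' = 2.90 W/m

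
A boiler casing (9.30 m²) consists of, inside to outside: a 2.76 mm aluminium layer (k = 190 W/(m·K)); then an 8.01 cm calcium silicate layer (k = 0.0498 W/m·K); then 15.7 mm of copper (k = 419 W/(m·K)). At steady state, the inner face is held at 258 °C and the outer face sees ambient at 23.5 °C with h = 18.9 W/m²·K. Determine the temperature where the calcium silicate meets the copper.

Treat each layer as a resistance in series:
  R_aluminium = L/(kA) = 0.00276/(190·9.30) = 1.562×10^-6 K/W
  R_calcium silicate = L/(kA) = 0.0801/(0.0498·9.30) = 0.1729 K/W
  R_copper = L/(kA) = 0.0157/(419·9.30) = 4.029×10^-6 K/W
  R_conv,out = 1/(hA) = 1/(18.9·9.30) = 0.005689 K/W
ΣR = 1.562×10^-6 + 0.1729 + 4.029×10^-6 + 0.005689 = 0.1786 K/W
Q = ΔT/ΣR = (258 °C − 23.5 °C)/0.1786 = 1313 W
From the inner boundary to the calcium silicate/copper interface, ΣR_partial = 0.1729 K/W.
T_interface = T_in − Q·ΣR_partial = 258 °C − (1313)(0.1729) = 31.0 °C

T = 31.0 °C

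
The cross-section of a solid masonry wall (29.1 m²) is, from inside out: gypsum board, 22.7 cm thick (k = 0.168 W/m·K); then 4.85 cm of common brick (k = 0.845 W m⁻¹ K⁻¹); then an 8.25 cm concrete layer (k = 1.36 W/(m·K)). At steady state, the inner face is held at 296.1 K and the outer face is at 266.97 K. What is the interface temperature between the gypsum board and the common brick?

T = 269.31 K

Resistance network (inner→outer):
  R_gypsum board = L/(kA) = 0.227/(0.168·29.1) = 0.04643 K/W
  R_common brick = L/(kA) = 0.0485/(0.845·29.1) = 0.001972 K/W
  R_concrete = L/(kA) = 0.0825/(1.36·29.1) = 0.002085 K/W
ΣR = 0.04643 + 0.001972 + 0.002085 = 0.05049 K/W
Q = ΔT/ΣR = (296.1 K − 266.97 K)/0.05049 = 576.9 W
From the inner boundary to the gypsum board/common brick interface, ΣR_partial = 0.04643 K/W.
T_interface = T_in − Q·ΣR_partial = 296.1 K − (576.9)(0.04643) = 269.31 K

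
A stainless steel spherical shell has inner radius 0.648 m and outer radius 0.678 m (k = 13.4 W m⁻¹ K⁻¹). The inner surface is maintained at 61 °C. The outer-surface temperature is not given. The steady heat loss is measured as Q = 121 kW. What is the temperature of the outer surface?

Series resistances:
  R_stainless steel = (1/0.648 − 1/0.678)/(4πk) = 0.06828/(4π·13.4) = 4.055×10^-4 K/W
ΣR = 4.055×10^-4 K/W
ΔT = Q·ΣR = 1.21×10^5 × 4.055×10^-4 = 49.07 K
Heat flows outward, so T_out = T_in − ΔT = 61 − 49.07 = 11.9 °C

T_out = 11.9 °C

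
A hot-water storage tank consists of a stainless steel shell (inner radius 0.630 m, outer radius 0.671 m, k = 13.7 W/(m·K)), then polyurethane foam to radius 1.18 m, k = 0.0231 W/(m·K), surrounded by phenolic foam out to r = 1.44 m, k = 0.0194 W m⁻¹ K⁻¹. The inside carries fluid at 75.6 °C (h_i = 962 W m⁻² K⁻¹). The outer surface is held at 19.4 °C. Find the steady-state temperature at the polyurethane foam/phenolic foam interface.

Treat each layer as a resistance in series:
  R_conv,in = 1/(4πr²h) = 1/(4π·0.630²·962) = 2.084×10^-4 K/W
  R_stainless steel = (1/0.630 − 1/0.671)/(4πk) = 0.09699/(4π·13.7) = 5.634×10^-4 K/W
  R_polyurethane foam = (1/0.671 − 1/1.18)/(4πk) = 0.6429/(4π·0.0231) = 2.215 K/W
  R_phenolic foam = (1/1.18 − 1/1.44)/(4πk) = 0.1530/(4π·0.0194) = 0.6276 K/W
ΣR = 2.084×10^-4 + 5.634×10^-4 + 2.215 + 0.6276 = 2.843 K/W
Q = ΔT/ΣR = (75.6 °C − 19.4 °C)/2.843 = 19.77 W
From the inner boundary to the polyurethane foam/phenolic foam interface, ΣR_partial = 2.216 K/W.
T_interface = T_in − Q·ΣR_partial = 75.6 °C − (19.77)(2.216) = 31.8 °C

T = 31.8 °C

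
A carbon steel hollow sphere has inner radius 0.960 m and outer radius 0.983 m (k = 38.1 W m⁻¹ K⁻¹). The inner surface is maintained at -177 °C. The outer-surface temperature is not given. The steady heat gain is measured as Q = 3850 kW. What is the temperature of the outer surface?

T_out = 19.0 °C

Sum the resistances:
  R_carbon steel = (1/0.960 − 1/0.983)/(4πk) = 0.02437/(4π·38.1) = 5.091×10^-5 K/W
ΣR = 5.091×10^-5 K/W
ΔT = Q·ΣR = 3.85×10^6 × 5.091×10^-5 = 196.0 K
Heat flows inward, so T_out = T_in + ΔT = -177 + 196.0 = 19.0 °C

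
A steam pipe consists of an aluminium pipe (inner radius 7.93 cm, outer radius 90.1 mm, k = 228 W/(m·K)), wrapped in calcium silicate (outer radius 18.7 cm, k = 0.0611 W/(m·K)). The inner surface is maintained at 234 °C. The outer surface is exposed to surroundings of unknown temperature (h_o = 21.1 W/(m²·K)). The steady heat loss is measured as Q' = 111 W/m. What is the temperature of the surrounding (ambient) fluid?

Series resistances:
  R'_aluminium = ln(0.0901/0.0793)/(2πk) = 0.1277/(2π·228) = 8.913×10^-5 m·K/W
  R'_calcium silicate = ln(0.187/0.0901)/(2πk) = 0.7302/(2π·0.0611) = 1.902 m·K/W
  R'_conv,out = 1/(2πr h) = 1/(2π·0.187·21.1) = 0.04034 m·K/W
ΣR = 1.942 m·K/W
ΔT = Q'·ΣR = 111 × 1.942 = 215.6 K
Heat flows outward, so T_out = T_in − ΔT = 234 − 215.6 = 18.4 °C

T_out = 18.4 °C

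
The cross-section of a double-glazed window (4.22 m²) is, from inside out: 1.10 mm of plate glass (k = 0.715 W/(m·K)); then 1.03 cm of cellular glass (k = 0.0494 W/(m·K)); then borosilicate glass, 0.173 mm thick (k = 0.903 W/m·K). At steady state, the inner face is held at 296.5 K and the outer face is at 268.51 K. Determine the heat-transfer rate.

Resistance network (inner→outer):
  R_plate glass = L/(kA) = 0.00110/(0.715·4.22) = 3.646×10^-4 K/W
  R_cellular glass = L/(kA) = 0.0103/(0.0494·4.22) = 0.04941 K/W
  R_borosilicate glass = L/(kA) = 1.73×10^-4/(0.903·4.22) = 4.540×10^-5 K/W
ΣR = 3.646×10^-4 + 0.04941 + 4.540×10^-5 = 0.04982 K/W
Q = ΔT/ΣR = (296.5 K − 268.51 K)/0.04982 = 562 W

Q = 562 W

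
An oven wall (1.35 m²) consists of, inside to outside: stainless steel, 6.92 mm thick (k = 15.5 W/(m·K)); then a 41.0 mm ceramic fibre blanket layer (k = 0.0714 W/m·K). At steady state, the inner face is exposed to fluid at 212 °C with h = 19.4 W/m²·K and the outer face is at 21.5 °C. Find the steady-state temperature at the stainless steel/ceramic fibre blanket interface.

T = 196 °C

Series thermal resistances, inner to outer:
  R_conv,in = 1/(hA) = 1/(19.4·1.35) = 0.03818 K/W
  R_stainless steel = L/(kA) = 0.00692/(15.5·1.35) = 3.307×10^-4 K/W
  R_ceramic fibre blanket = L/(kA) = 0.0410/(0.0714·1.35) = 0.4254 K/W
ΣR = 0.03818 + 3.307×10^-4 + 0.4254 = 0.4639 K/W
Q = ΔT/ΣR = (212 °C − 21.5 °C)/0.4639 = 410.6 W
From the inner boundary to the stainless steel/ceramic fibre blanket interface, ΣR_partial = 0.03851 K/W.
T_interface = T_in − Q·ΣR_partial = 212 °C − (410.6)(0.03851) = 196 °C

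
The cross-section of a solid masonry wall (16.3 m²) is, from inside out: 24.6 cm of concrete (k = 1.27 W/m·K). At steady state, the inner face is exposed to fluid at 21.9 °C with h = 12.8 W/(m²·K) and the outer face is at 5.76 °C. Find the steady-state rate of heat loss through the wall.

Resistance network (inner→outer):
  R_conv,in = 1/(hA) = 1/(12.8·16.3) = 0.004793 K/W
  R_concrete = L/(kA) = 0.246/(1.27·16.3) = 0.01188 K/W
ΣR = 0.004793 + 0.01188 = 0.01667 K/W
Q = ΔT/ΣR = (21.9 °C − 5.76 °C)/0.01667 = 968 W

Q = 968 W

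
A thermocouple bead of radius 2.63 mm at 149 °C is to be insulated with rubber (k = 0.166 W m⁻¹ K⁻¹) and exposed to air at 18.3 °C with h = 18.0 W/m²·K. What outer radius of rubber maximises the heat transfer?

For a sphere, r_cr = 2k_ins/h = 2·0.166/18.0 = 0.0184 m = 1.84 cm

r_cr = 1.84 cm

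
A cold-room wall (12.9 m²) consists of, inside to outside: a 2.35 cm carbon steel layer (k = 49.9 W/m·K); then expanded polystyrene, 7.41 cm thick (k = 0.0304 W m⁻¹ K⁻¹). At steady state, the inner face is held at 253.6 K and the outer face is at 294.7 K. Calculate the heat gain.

Series thermal resistances, inner to outer:
  R_carbon steel = L/(kA) = 0.0235/(49.9·12.9) = 3.651×10^-5 K/W
  R_expanded polystyrene = L/(kA) = 0.0741/(0.0304·12.9) = 0.1890 K/W
ΣR = 3.651×10^-5 + 0.1890 = 0.1890 K/W
Q = ΔT/ΣR = (253.6 K − 294.7 K)/0.1890 = -217 W
(Negative Q ⇒ heat flows inward; heat gain = 217 W.)

Q = 217 W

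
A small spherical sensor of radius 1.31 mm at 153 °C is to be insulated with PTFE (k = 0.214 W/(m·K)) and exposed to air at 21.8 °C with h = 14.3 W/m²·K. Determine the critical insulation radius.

r_cr = 2.99 cm

For a sphere, r_cr = 2k_ins/h = 2·0.214/14.3 = 0.0299 m = 2.99 cm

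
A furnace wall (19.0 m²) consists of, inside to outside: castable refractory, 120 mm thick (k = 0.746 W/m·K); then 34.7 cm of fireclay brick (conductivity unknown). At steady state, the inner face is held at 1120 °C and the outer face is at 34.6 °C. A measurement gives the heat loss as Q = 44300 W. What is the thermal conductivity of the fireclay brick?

ΣR = ΔT/Q = |1120 − 34.6|/44300 = 0.02450 K/W
Known resistances:
  R_castable refractory = L/(kA) = 0.120/(0.746·19.0) = 0.008466 K/W
R_fireclay brick = ΣR − ΣR_known = 0.02450 − 0.008466 = 0.01603 K/W
L/(kA) = 0.01603 ⇒ k = 0.347/(0.01603·19.0) = 1.14 W/m·K

k = 1.14 W/m·K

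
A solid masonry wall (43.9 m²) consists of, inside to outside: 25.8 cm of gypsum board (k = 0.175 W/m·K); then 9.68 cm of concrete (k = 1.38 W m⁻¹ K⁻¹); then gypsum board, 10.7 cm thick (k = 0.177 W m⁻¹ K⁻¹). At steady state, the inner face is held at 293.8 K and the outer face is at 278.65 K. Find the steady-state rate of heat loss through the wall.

Q = 309 W

Resistance network (inner→outer):
  R_gypsum board = L/(kA) = 0.258/(0.175·43.9) = 0.03358 K/W
  R_concrete = L/(kA) = 0.0968/(1.38·43.9) = 0.001598 K/W
  R_gypsum board = L/(kA) = 0.107/(0.177·43.9) = 0.01377 K/W
ΣR = 0.03358 + 0.001598 + 0.01377 = 0.04895 K/W
Q = ΔT/ΣR = (293.8 K − 278.65 K)/0.04895 = 309 W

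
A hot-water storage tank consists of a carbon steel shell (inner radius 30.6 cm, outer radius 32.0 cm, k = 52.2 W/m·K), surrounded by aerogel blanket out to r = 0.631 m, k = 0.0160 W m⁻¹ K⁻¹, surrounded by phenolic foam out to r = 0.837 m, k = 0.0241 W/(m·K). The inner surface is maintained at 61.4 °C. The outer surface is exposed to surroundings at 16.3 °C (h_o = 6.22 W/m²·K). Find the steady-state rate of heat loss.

Resistance network (inner→outer):
  R_carbon steel = (1/0.306 − 1/0.320)/(4πk) = 0.1430/(4π·52.2) = 2.180×10^-4 K/W
  R_aerogel blanket = (1/0.320 − 1/0.631)/(4πk) = 1.540/(4π·0.0160) = 7.660 K/W
  R_phenolic foam = (1/0.631 − 1/0.837)/(4πk) = 0.3900/(4π·0.0241) = 1.288 K/W
  R_conv,out = 1/(4πr²h) = 1/(4π·0.837²·6.22) = 0.01826 K/W
ΣR = 2.180×10^-4 + 7.660 + 1.288 + 0.01826 = 8.966 K/W
Q = ΔT/ΣR = (61.4 °C − 16.3 °C)/8.966 = 5.03 W

Q = 5.03 W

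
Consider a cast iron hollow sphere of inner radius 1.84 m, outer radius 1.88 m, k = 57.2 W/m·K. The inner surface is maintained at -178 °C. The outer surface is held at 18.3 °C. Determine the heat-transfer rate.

Q = 12200 kW

Q = 4πk·ΔT/(1/r₁ − 1/r₂) = 4π × 57.2 × 196.3 / (1/1.84 − 1/1.88) = 1.22×10^7 W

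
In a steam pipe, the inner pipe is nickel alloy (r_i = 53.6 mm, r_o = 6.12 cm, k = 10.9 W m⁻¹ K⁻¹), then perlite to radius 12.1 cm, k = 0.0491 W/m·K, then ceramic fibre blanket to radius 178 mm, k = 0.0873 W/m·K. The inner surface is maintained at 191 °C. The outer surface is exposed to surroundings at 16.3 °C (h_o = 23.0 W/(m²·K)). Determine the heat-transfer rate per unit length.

Treat each layer as a resistance in series:
  R'_nickel alloy = ln(0.0612/0.0536)/(2πk) = 0.1326/(2π·10.9) = 0.001936 m·K/W
  R'_perlite = ln(0.121/0.0612)/(2πk) = 0.6816/(2π·0.0491) = 2.210 m·K/W
  R'_ceramic fibre blanket = ln(0.178/0.121)/(2πk) = 0.3860/(2π·0.0873) = 0.7037 m·K/W
  R'_conv,out = 1/(2πr h) = 1/(2π·0.178·23.0) = 0.03888 m·K/W
ΣR = 0.001936 + 2.210 + 0.7037 + 0.03888 = 2.955 m·K/W
Q' = ΔT/ΣR = (191 °C − 16.3 °C)/2.955 = 59.1 W/m

Q' = 59.1 W/m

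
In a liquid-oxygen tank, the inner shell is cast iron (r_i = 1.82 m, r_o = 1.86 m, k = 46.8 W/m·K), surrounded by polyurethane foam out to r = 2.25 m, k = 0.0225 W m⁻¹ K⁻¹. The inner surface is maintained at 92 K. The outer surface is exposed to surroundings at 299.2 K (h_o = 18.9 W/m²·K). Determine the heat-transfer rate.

Q = 627 W

Resistance network (inner→outer):
  R_cast iron = (1/1.82 − 1/1.86)/(4πk) = 0.01182/(4π·46.8) = 2.009×10^-5 K/W
  R_polyurethane foam = (1/1.86 − 1/2.25)/(4πk) = 0.09319/(4π·0.0225) = 0.3296 K/W
  R_conv,out = 1/(4πr²h) = 1/(4π·2.25²·18.9) = 8.317×10^-4 K/W
ΣR = 2.009×10^-5 + 0.3296 + 8.317×10^-4 = 0.3305 K/W
Q = ΔT/ΣR = (92 K − 299.2 K)/0.3305 = -627 W
(Negative Q ⇒ heat flows inward; heat gain = 627 W.)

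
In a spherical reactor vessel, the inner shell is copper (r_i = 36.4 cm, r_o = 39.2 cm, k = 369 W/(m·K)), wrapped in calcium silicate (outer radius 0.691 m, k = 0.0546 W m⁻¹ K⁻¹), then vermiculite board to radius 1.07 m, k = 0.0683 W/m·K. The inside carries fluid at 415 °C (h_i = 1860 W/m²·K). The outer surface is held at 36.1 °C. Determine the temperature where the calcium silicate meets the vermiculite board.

Resistance network (inner→outer):
  R_conv,in = 1/(4πr²h) = 1/(4π·0.364²·1860) = 3.229×10^-4 K/W
  R_copper = (1/0.364 − 1/0.392)/(4πk) = 0.1962/(4π·369) = 4.232×10^-5 K/W
  R_calcium silicate = (1/0.392 − 1/0.691)/(4πk) = 1.104/(4π·0.0546) = 1.609 K/W
  R_vermiculite board = (1/0.691 − 1/1.07)/(4πk) = 0.5126/(4π·0.0683) = 0.5972 K/W
ΣR = 3.229×10^-4 + 4.232×10^-5 + 1.609 + 0.5972 = 2.207 K/W
Q = ΔT/ΣR = (415 °C − 36.1 °C)/2.207 = 171.7 W
From the inner boundary to the calcium silicate/vermiculite board interface, ΣR_partial = 1.609 K/W.
T_interface = T_in − Q·ΣR_partial = 415 °C − (171.7)(1.609) = 139 °C

T = 139 °C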